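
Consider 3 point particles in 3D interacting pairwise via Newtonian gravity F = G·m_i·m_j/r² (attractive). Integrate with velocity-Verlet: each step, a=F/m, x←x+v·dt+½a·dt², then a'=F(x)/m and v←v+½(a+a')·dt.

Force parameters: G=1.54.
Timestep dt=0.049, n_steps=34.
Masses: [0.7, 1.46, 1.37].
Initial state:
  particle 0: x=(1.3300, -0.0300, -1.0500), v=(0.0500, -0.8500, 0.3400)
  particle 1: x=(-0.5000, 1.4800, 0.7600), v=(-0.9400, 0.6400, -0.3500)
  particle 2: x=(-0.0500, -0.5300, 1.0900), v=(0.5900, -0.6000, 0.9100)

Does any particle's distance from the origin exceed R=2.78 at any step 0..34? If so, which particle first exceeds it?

yes, particle 1

step 0: x0=(1.3300, -0.0300, -1.0500) x1=(-0.5000, 1.4800, 0.7600) x2=(-0.0500, -0.5300, 1.0900)
step 1: x0=(1.3321, -0.0716, -1.0328) x1=(-0.5458, 1.5107, 0.7429) x2=(-0.0211, -0.5588, 1.1343)
step 2: x0=(1.3334, -0.1130, -1.0147) x1=(-0.5913, 1.5403, 0.7257) x2=(0.0077, -0.5864, 1.1781)
step 3: x0=(1.3339, -0.1542, -0.9957) x1=(-0.6362, 1.5687, 0.7087) x2=(0.0364, -0.6129, 1.2214)
step 4: x0=(1.3338, -0.1953, -0.9756) x1=(-0.6808, 1.5962, 0.6917) x2=(0.0650, -0.6384, 1.2642)
step 5: x0=(1.3330, -0.2361, -0.9547) x1=(-0.7249, 1.6227, 0.6747) x2=(0.0935, -0.6631, 1.3063)
step 6: x0=(1.3314, -0.2768, -0.9329) x1=(-0.7686, 1.6484, 0.6578) x2=(0.1219, -0.6869, 1.3480)
step 7: x0=(1.3292, -0.3174, -0.9102) x1=(-0.8119, 1.6732, 0.6410) x2=(0.1503, -0.7099, 1.3891)
step 8: x0=(1.3264, -0.3577, -0.8866) x1=(-0.8547, 1.6972, 0.6243) x2=(0.1785, -0.7322, 1.4297)
step 9: x0=(1.3229, -0.3978, -0.8621) x1=(-0.8972, 1.7205, 0.6077) x2=(0.2066, -0.7538, 1.4697)
step 10: x0=(1.3188, -0.4378, -0.8367) x1=(-0.9393, 1.7432, 0.5912) x2=(0.2346, -0.7747, 1.5092)
step 11: x0=(1.3140, -0.4775, -0.8105) x1=(-0.9810, 1.7652, 0.5748) x2=(0.2626, -0.7951, 1.5481)
step 12: x0=(1.3087, -0.5171, -0.7834) x1=(-1.0223, 1.7865, 0.5585) x2=(0.2904, -0.8149, 1.5865)
step 13: x0=(1.3028, -0.5565, -0.7555) x1=(-1.0633, 1.8073, 0.5422) x2=(0.3181, -0.8342, 1.6243)
step 14: x0=(1.2964, -0.5957, -0.7268) x1=(-1.1039, 1.8276, 0.5261) x2=(0.3458, -0.8530, 1.6617)
step 15: x0=(1.2894, -0.6347, -0.6972) x1=(-1.1442, 1.8473, 0.5101) x2=(0.3734, -0.8714, 1.6984)
step 16: x0=(1.2818, -0.6735, -0.6667) x1=(-1.1841, 1.8665, 0.4942) x2=(0.4009, -0.8893, 1.7347)
step 17: x0=(1.2738, -0.7120, -0.6355) x1=(-1.2237, 1.8853, 0.4783) x2=(0.4283, -0.9068, 1.7704)
step 18: x0=(1.2652, -0.7504, -0.6033) x1=(-1.2630, 1.9035, 0.4626) x2=(0.4556, -0.9240, 1.8056)
step 19: x0=(1.2561, -0.7886, -0.5704) x1=(-1.3020, 1.9214, 0.4470) x2=(0.4829, -0.9407, 1.8402)
step 20: x0=(1.2466, -0.8266, -0.5366) x1=(-1.3407, 1.9388, 0.4314) x2=(0.5101, -0.9572, 1.8743)
step 21: x0=(1.2366, -0.8643, -0.5019) x1=(-1.3791, 1.9558, 0.4160) x2=(0.5372, -0.9733, 1.9079)
step 22: x0=(1.2261, -0.9019, -0.4664) x1=(-1.4172, 1.9725, 0.4007) x2=(0.5642, -0.9891, 1.9409)
step 23: x0=(1.2152, -0.9392, -0.4300) x1=(-1.4550, 1.9887, 0.3855) x2=(0.5912, -1.0046, 1.9734)
step 24: x0=(1.2039, -0.9764, -0.3928) x1=(-1.4926, 2.0046, 0.3703) x2=(0.6180, -1.0198, 2.0053)
step 25: x0=(1.1922, -1.0133, -0.3547) x1=(-1.5299, 2.0202, 0.3553) x2=(0.6449, -1.0348, 2.0367)
step 26: x0=(1.1800, -1.0499, -0.3158) x1=(-1.5669, 2.0354, 0.3403) x2=(0.6716, -1.0495, 2.0675)
step 27: x0=(1.1675, -1.0864, -0.2759) x1=(-1.6037, 2.0503, 0.3255) x2=(0.6983, -1.0640, 2.0978)
step 28: x0=(1.1546, -1.1226, -0.2352) x1=(-1.6402, 2.0649, 0.3108) x2=(0.7249, -1.0783, 2.1276)
step 29: x0=(1.1414, -1.1586, -0.1936) x1=(-1.6765, 2.0792, 0.2961) x2=(0.7514, -1.0925, 2.1567)
step 30: x0=(1.1279, -1.1943, -0.1510) x1=(-1.7126, 2.0932, 0.2815) x2=(0.7778, -1.1064, 2.1853)
step 31: x0=(1.1140, -1.2298, -0.1075) x1=(-1.7484, 2.1069, 0.2671) x2=(0.8042, -1.1201, 2.2134)
step 32: x0=(1.0998, -1.2651, -0.0631) x1=(-1.7840, 2.1203, 0.2527) x2=(0.8304, -1.1337, 2.2408)
step 33: x0=(1.0853, -1.3000, -0.0178) x1=(-1.8194, 2.1335, 0.2384) x2=(0.8566, -1.1471, 2.2677)
step 34: x0=(1.0706, -1.3348, 0.0286) x1=(-1.8546, 2.1464, 0.2242) x2=(0.8827, -1.1604, 2.2939)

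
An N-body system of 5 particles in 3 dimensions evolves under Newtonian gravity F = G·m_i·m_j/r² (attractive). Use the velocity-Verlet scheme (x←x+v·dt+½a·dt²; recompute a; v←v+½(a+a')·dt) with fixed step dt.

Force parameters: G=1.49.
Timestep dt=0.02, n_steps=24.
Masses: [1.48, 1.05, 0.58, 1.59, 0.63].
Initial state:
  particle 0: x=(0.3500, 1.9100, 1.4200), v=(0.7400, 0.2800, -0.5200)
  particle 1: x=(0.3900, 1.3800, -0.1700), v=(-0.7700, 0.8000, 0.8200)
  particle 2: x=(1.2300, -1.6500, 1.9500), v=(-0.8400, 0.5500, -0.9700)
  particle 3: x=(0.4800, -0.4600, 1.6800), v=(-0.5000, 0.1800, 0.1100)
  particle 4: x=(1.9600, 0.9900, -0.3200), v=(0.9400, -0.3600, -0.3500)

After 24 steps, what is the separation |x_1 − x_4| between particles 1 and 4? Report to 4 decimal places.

2.5555

step 0: x0=(0.3500, 1.9100, 1.4200) x1=(0.3900, 1.3800, -0.1700) x2=(1.2300, -1.6500, 1.9500) x3=(0.4800, -0.4600, 1.6800) x4=(1.9600, 0.9900, -0.3200)
step 1: x0=(0.3648, 1.9155, 1.4095) x1=(0.3747, 1.3960, -0.1534) x2=(1.2131, -1.6387, 1.9305) x3=(0.4700, -0.4563, 1.6822) x4=(1.9786, 0.9828, -0.3269)
step 2: x0=(0.3797, 1.9206, 1.3987) x1=(0.3595, 1.4119, -0.1364) x2=(1.1959, -1.6270, 1.9109) x3=(0.4602, -0.4526, 1.6842) x4=(1.9969, 0.9757, -0.3336)
step 3: x0=(0.3946, 1.9255, 1.3877) x1=(0.3444, 1.4278, -0.1190) x2=(1.1784, -1.6147, 1.8912) x3=(0.4505, -0.4488, 1.6862) x4=(2.0147, 0.9685, -0.3400)
step 4: x0=(0.4096, 1.9301, 1.3765) x1=(0.3295, 1.4436, -0.1011) x2=(1.1607, -1.6019, 1.8713) x3=(0.4408, -0.4448, 1.6881) x4=(2.0323, 0.9614, -0.3463)
step 5: x0=(0.4246, 1.9344, 1.3650) x1=(0.3147, 1.4594, -0.0828) x2=(1.1427, -1.5885, 1.8514) x3=(0.4313, -0.4408, 1.6899) x4=(2.0495, 0.9544, -0.3524)
step 6: x0=(0.4396, 1.9385, 1.3532) x1=(0.3001, 1.4752, -0.0641) x2=(1.1244, -1.5746, 1.8313) x3=(0.4219, -0.4367, 1.6917) x4=(2.0663, 0.9473, -0.3582)
step 7: x0=(0.4546, 1.9422, 1.3412) x1=(0.2856, 1.4909, -0.0449) x2=(1.1058, -1.5601, 1.8111) x3=(0.4126, -0.4325, 1.6933) x4=(2.0829, 0.9403, -0.3638)
step 8: x0=(0.4697, 1.9456, 1.3289) x1=(0.2713, 1.5066, -0.0252) x2=(1.0869, -1.5450, 1.7908) x3=(0.4035, -0.4283, 1.6948) x4=(2.0991, 0.9334, -0.3692)
step 9: x0=(0.4847, 1.9487, 1.3162) x1=(0.2572, 1.5223, -0.0051) x2=(1.0677, -1.5293, 1.7704) x3=(0.3944, -0.4240, 1.6963) x4=(2.1150, 0.9264, -0.3744)
step 10: x0=(0.4997, 1.9515, 1.3033) x1=(0.2432, 1.5379, 0.0156) x2=(1.0482, -1.5131, 1.7499) x3=(0.3856, -0.4196, 1.6976) x4=(2.1306, 0.9195, -0.3794)
step 11: x0=(0.5147, 1.9540, 1.2901) x1=(0.2294, 1.5535, 0.0368) x2=(1.0284, -1.4961, 1.7293) x3=(0.3768, -0.4151, 1.6988) x4=(2.1460, 0.9127, -0.3842)
step 12: x0=(0.5296, 1.9562, 1.2765) x1=(0.2158, 1.5692, 0.0585) x2=(1.0083, -1.4786, 1.7087) x3=(0.3682, -0.4106, 1.6999) x4=(2.1610, 0.9058, -0.3888)
step 13: x0=(0.5445, 1.9581, 1.2626) x1=(0.2024, 1.5848, 0.0808) x2=(0.9879, -1.4604, 1.6881) x3=(0.3597, -0.4061, 1.7009) x4=(2.1757, 0.8990, -0.3932)
step 14: x0=(0.5593, 1.9596, 1.2483) x1=(0.1893, 1.6004, 0.1037) x2=(0.9671, -1.4415, 1.6673) x3=(0.3514, -0.4015, 1.7018) x4=(2.1902, 0.8923, -0.3973)
step 15: x0=(0.5741, 1.9608, 1.2337) x1=(0.1764, 1.6160, 0.1271) x2=(0.9460, -1.4219, 1.6466) x3=(0.3432, -0.3969, 1.7026) x4=(2.2044, 0.8855, -0.4013)
step 16: x0=(0.5887, 1.9617, 1.2187) x1=(0.1638, 1.6316, 0.1512) x2=(0.9245, -1.4015, 1.6258) x3=(0.3351, -0.3922, 1.7032) x4=(2.2183, 0.8788, -0.4051)
step 17: x0=(0.6032, 1.9623, 1.2033) x1=(0.1515, 1.6472, 0.1759) x2=(0.9027, -1.3805, 1.6050) x3=(0.3273, -0.3876, 1.7037) x4=(2.2319, 0.8722, -0.4086)
step 18: x0=(0.6175, 1.9625, 1.1875) x1=(0.1395, 1.6628, 0.2013) x2=(0.8805, -1.3587, 1.5842) x3=(0.3196, -0.3829, 1.7041) x4=(2.2453, 0.8656, -0.4120)
step 19: x0=(0.6316, 1.9624, 1.1712) x1=(0.1279, 1.6784, 0.2273) x2=(0.8580, -1.3361, 1.5635) x3=(0.3120, -0.3782, 1.7043) x4=(2.2584, 0.8590, -0.4151)
step 20: x0=(0.6455, 1.9619, 1.1546) x1=(0.1167, 1.6940, 0.2541) x2=(0.8351, -1.3127, 1.5428) x3=(0.3047, -0.3735, 1.7044) x4=(2.2712, 0.8524, -0.4181)
step 21: x0=(0.6592, 1.9611, 1.1375) x1=(0.1059, 1.7097, 0.2815) x2=(0.8118, -1.2884, 1.5222) x3=(0.2975, -0.3688, 1.7043) x4=(2.2838, 0.8459, -0.4208)
step 22: x0=(0.6726, 1.9599, 1.1199) x1=(0.0957, 1.7254, 0.3097) x2=(0.7881, -1.2633, 1.5016) x3=(0.2905, -0.3641, 1.7041) x4=(2.2961, 0.8395, -0.4234)
step 23: x0=(0.6857, 1.9584, 1.1019) x1=(0.0859, 1.7411, 0.3386) x2=(0.7640, -1.2373, 1.4812) x3=(0.2837, -0.3595, 1.7037) x4=(2.3082, 0.8330, -0.4257)
step 24: x0=(0.6984, 1.9566, 1.0834) x1=(0.0768, 1.7568, 0.3683) x2=(0.7394, -1.2103, 1.4609) x3=(0.2771, -0.3549, 1.7030) x4=(2.3200, 0.8267, -0.4279)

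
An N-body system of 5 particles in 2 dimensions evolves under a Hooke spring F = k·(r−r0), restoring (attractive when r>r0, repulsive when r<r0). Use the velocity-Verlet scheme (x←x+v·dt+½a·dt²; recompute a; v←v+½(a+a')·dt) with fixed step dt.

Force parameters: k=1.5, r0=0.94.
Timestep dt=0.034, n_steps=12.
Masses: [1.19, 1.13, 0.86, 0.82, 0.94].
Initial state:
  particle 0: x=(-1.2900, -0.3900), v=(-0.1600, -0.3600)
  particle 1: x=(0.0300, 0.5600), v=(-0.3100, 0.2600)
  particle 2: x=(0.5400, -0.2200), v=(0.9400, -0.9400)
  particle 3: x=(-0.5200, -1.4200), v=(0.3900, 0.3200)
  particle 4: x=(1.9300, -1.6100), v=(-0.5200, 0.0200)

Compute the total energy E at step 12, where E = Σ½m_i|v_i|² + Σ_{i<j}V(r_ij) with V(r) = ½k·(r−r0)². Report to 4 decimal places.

step 0: x0=(-1.2900, -0.3900) x1=(0.0300, 0.5600) x2=(0.5400, -0.2200) x3=(-0.5200, -1.4200) x4=(1.9300, -1.6100)
step 1: x0=(-1.2925, -0.4027) x1=(0.0198, 0.5666) x2=(0.5714, -0.2533) x3=(-0.5046, -1.4073) x4=(1.9069, -1.6064)
step 2: x0=(-1.2892, -0.4164) x1=(0.0103, 0.5686) x2=(0.6013, -0.2890) x3=(-0.4850, -1.3910) x4=(1.8732, -1.5970)
step 3: x0=(-1.2801, -0.4310) x1=(0.0015, 0.5660) x2=(0.6295, -0.3267) x3=(-0.4613, -1.3714) x4=(1.8293, -1.5819)
step 4: x0=(-1.2652, -0.4465) x1=(-0.0064, 0.5588) x2=(0.6559, -0.3663) x3=(-0.4338, -1.3485) x4=(1.7755, -1.5614)
step 5: x0=(-1.2447, -0.4627) x1=(-0.0136, 0.5471) x2=(0.6803, -0.4074) x3=(-0.4028, -1.3226) x4=(1.7123, -1.5356)
step 6: x0=(-1.2187, -0.4796) x1=(-0.0198, 0.5309) x2=(0.7025, -0.4497) x3=(-0.3684, -1.2939) x4=(1.6403, -1.5050)
step 7: x0=(-1.1875, -0.4973) x1=(-0.0252, 0.5103) x2=(0.7223, -0.4928) x3=(-0.3311, -1.2626) x4=(1.5601, -1.4698)
step 8: x0=(-1.1513, -0.5155) x1=(-0.0296, 0.4855) x2=(0.7396, -0.5363) x3=(-0.2912, -1.2291) x4=(1.4724, -1.4303)
step 9: x0=(-1.1104, -0.5342) x1=(-0.0332, 0.4567) x2=(0.7544, -0.5799) x3=(-0.2490, -1.1934) x4=(1.3781, -1.3871)
step 10: x0=(-1.0650, -0.5533) x1=(-0.0359, 0.4242) x2=(0.7666, -0.6233) x3=(-0.2049, -1.1560) x4=(1.2779, -1.3407)
step 11: x0=(-1.0156, -0.5729) x1=(-0.0377, 0.3881) x2=(0.7761, -0.6661) x3=(-0.1594, -1.1170) x4=(1.1727, -1.2914)
step 12: x0=(-0.9625, -0.5927) x1=(-0.0387, 0.3489) x2=(0.7831, -0.7080) x3=(-0.1130, -1.0768) x4=(1.0634, -1.2398)
step 0 velocities: v0=(-0.1600, -0.3600) v1=(-0.3100, 0.2600) v2=(0.9400, -0.9400) v3=(0.3900, 0.3200) v4=(-0.5200, 0.0200)
step 0: KE=1.1764, PE=12.3591, E=13.5354
step 12 velocities: v0=(1.6092, -0.5869) v1=(-0.0168, -1.1977) v2=(0.1675, -1.2106) v3=(1.3752, 1.1982) v4=(-3.2649, 1.5411)
step 12: KE=10.6887, PE=2.8268, E=13.5155

13.5155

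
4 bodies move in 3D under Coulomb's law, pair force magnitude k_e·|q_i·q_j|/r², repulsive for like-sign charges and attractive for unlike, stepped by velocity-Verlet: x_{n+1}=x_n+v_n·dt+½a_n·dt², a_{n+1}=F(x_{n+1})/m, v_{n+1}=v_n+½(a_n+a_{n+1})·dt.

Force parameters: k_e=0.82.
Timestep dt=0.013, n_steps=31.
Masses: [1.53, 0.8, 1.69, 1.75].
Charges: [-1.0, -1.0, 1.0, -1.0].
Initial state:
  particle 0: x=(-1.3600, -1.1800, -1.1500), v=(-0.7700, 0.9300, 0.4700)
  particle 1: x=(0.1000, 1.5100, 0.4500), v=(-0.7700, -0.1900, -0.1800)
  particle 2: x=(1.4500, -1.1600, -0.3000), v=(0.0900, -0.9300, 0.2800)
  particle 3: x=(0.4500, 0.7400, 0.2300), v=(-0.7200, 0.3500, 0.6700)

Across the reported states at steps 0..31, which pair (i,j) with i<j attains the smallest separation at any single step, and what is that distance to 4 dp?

pair (1,3), distance 0.7968

step 0: x0=(-1.3600, -1.1800, -1.1500) x1=(0.1000, 1.5100, 0.4500) x2=(1.4500, -1.1600, -0.3000) x3=(0.4500, 0.7400, 0.2300)
step 1: x0=(-1.3700, -1.1679, -1.1439) x1=(0.0900, 1.5076, 0.4477) x2=(1.4512, -1.1721, -0.2964) x3=(0.4407, 0.7445, 0.2387)
step 2: x0=(-1.3800, -1.1558, -1.1378) x1=(0.0798, 1.5055, 0.4454) x2=(1.4523, -1.1841, -0.2927) x3=(0.4314, 0.7489, 0.2474)
step 3: x0=(-1.3900, -1.1438, -1.1317) x1=(0.0696, 1.5035, 0.4432) x2=(1.4534, -1.1962, -0.2891) x3=(0.4222, 0.7532, 0.2560)
step 4: x0=(-1.4000, -1.1317, -1.1256) x1=(0.0593, 1.5017, 0.4411) x2=(1.4545, -1.2082, -0.2854) x3=(0.4130, 0.7574, 0.2646)
step 5: x0=(-1.4100, -1.1197, -1.1195) x1=(0.0489, 1.5002, 0.4390) x2=(1.4556, -1.2202, -0.2818) x3=(0.4039, 0.7615, 0.2732)
step 6: x0=(-1.4201, -1.1077, -1.1134) x1=(0.0385, 1.4988, 0.4370) x2=(1.4567, -1.2322, -0.2781) x3=(0.3949, 0.7655, 0.2818)
step 7: x0=(-1.4301, -1.0957, -1.1074) x1=(0.0279, 1.4977, 0.4350) x2=(1.4577, -1.2441, -0.2744) x3=(0.3859, 0.7693, 0.2904)
step 8: x0=(-1.4401, -1.0837, -1.1013) x1=(0.0172, 1.4968, 0.4331) x2=(1.4587, -1.2560, -0.2708) x3=(0.3770, 0.7731, 0.2989)
step 9: x0=(-1.4501, -1.0717, -1.0952) x1=(0.0065, 1.4962, 0.4312) x2=(1.4597, -1.2680, -0.2671) x3=(0.3681, 0.7767, 0.3074)
step 10: x0=(-1.4601, -1.0597, -1.0892) x1=(-0.0044, 1.4957, 0.4293) x2=(1.4607, -1.2798, -0.2634) x3=(0.3593, 0.7803, 0.3159)
step 11: x0=(-1.4701, -1.0478, -1.0831) x1=(-0.0154, 1.4955, 0.4275) x2=(1.4617, -1.2917, -0.2598) x3=(0.3506, 0.7837, 0.3244)
step 12: x0=(-1.4801, -1.0359, -1.0771) x1=(-0.0264, 1.4955, 0.4258) x2=(1.4626, -1.3036, -0.2561) x3=(0.3419, 0.7870, 0.3329)
step 13: x0=(-1.4901, -1.0239, -1.0710) x1=(-0.0376, 1.4958, 0.4240) x2=(1.4636, -1.3154, -0.2524) x3=(0.3333, 0.7902, 0.3414)
step 14: x0=(-1.5001, -1.0120, -1.0650) x1=(-0.0489, 1.4963, 0.4223) x2=(1.4645, -1.3272, -0.2487) x3=(0.3248, 0.7933, 0.3498)
step 15: x0=(-1.5102, -1.0001, -1.0590) x1=(-0.0603, 1.4970, 0.4206) x2=(1.4654, -1.3390, -0.2451) x3=(0.3164, 0.7963, 0.3583)
step 16: x0=(-1.5202, -0.9882, -1.0530) x1=(-0.0718, 1.4980, 0.4190) x2=(1.4662, -1.3508, -0.2414) x3=(0.3080, 0.7991, 0.3667)
step 17: x0=(-1.5302, -0.9764, -1.0470) x1=(-0.0835, 1.4992, 0.4174) x2=(1.4671, -1.3626, -0.2377) x3=(0.2997, 0.8019, 0.3751)
step 18: x0=(-1.5402, -0.9645, -1.0410) x1=(-0.0952, 1.5007, 0.4158) x2=(1.4679, -1.3743, -0.2340) x3=(0.2914, 0.8045, 0.3835)
step 19: x0=(-1.5502, -0.9527, -1.0350) x1=(-0.1071, 1.5023, 0.4142) x2=(1.4688, -1.3860, -0.2303) x3=(0.2833, 0.8070, 0.3919)
step 20: x0=(-1.5603, -0.9408, -1.0290) x1=(-0.1191, 1.5043, 0.4126) x2=(1.4696, -1.3977, -0.2266) x3=(0.2752, 0.8094, 0.4004)
step 21: x0=(-1.5703, -0.9290, -1.0230) x1=(-0.1312, 1.5064, 0.4110) x2=(1.4703, -1.4094, -0.2229) x3=(0.2672, 0.8117, 0.4088)
step 22: x0=(-1.5803, -0.9172, -1.0170) x1=(-0.1434, 1.5088, 0.4095) x2=(1.4711, -1.4211, -0.2192) x3=(0.2592, 0.8139, 0.4172)
step 23: x0=(-1.5903, -0.9055, -1.0110) x1=(-0.1557, 1.5114, 0.4079) x2=(1.4719, -1.4327, -0.2155) x3=(0.2513, 0.8160, 0.4256)
step 24: x0=(-1.6004, -0.8937, -1.0051) x1=(-0.1682, 1.5143, 0.4063) x2=(1.4726, -1.4444, -0.2118) x3=(0.2435, 0.8179, 0.4340)
step 25: x0=(-1.6104, -0.8819, -0.9991) x1=(-0.1808, 1.5174, 0.4048) x2=(1.4733, -1.4560, -0.2081) x3=(0.2358, 0.8198, 0.4425)
step 26: x0=(-1.6204, -0.8702, -0.9932) x1=(-0.1935, 1.5207, 0.4032) x2=(1.4740, -1.4676, -0.2044) x3=(0.2281, 0.8215, 0.4509)
step 27: x0=(-1.6305, -0.8585, -0.9872) x1=(-0.2063, 1.5242, 0.4016) x2=(1.4747, -1.4792, -0.2007) x3=(0.2206, 0.8232, 0.4593)
step 28: x0=(-1.6405, -0.8468, -0.9813) x1=(-0.2192, 1.5279, 0.4000) x2=(1.4754, -1.4907, -0.1970) x3=(0.2130, 0.8247, 0.4678)
step 29: x0=(-1.6506, -0.8351, -0.9754) x1=(-0.2323, 1.5319, 0.3984) x2=(1.4761, -1.5023, -0.1933) x3=(0.2056, 0.8261, 0.4763)
step 30: x0=(-1.6606, -0.8234, -0.9695) x1=(-0.2455, 1.5361, 0.3968) x2=(1.4767, -1.5138, -0.1896) x3=(0.1982, 0.8275, 0.4847)
step 31: x0=(-1.6707, -0.8117, -0.9635) x1=(-0.2588, 1.5405, 0.3951) x2=(1.4773, -1.5253, -0.1858) x3=(0.1909, 0.8287, 0.4932)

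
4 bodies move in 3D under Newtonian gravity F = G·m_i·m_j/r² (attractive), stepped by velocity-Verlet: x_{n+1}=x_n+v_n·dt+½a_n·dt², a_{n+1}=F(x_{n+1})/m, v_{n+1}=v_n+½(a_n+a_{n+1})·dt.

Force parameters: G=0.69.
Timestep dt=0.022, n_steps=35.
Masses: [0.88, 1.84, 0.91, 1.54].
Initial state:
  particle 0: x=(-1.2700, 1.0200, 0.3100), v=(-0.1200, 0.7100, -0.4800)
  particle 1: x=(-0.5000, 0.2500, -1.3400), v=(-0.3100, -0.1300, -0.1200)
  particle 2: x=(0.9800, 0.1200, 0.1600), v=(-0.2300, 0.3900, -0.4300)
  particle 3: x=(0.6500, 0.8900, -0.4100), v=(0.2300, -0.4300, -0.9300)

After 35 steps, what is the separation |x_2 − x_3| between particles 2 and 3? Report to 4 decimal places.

step 0: x0=(-1.2700, 1.0200, 0.3100) x1=(-0.5000, 0.2500, -1.3400) x2=(0.9800, 0.1200, 0.1600) x3=(0.6500, 0.8900, -0.4100)
step 1: x0=(-1.2725, 1.0356, 0.2994) x1=(-0.5067, 0.2472, -1.3425) x2=(0.9748, 0.1288, 0.1504) x3=(0.6550, 0.8804, -0.4304)
step 2: x0=(-1.2748, 1.0511, 0.2885) x1=(-0.5133, 0.2445, -1.3448) x2=(0.9693, 0.1380, 0.1403) x3=(0.6598, 0.8705, -0.4508)
step 3: x0=(-1.2769, 1.0665, 0.2775) x1=(-0.5197, 0.2419, -1.3469) x2=(0.9634, 0.1476, 0.1299) x3=(0.6646, 0.8602, -0.4711)
step 4: x0=(-1.2788, 1.0817, 0.2663) x1=(-0.5260, 0.2394, -1.3488) x2=(0.9573, 0.1576, 0.1190) x3=(0.6691, 0.8496, -0.4913)
step 5: x0=(-1.2805, 1.0969, 0.2550) x1=(-0.5320, 0.2370, -1.3504) x2=(0.9509, 0.1681, 0.1077) x3=(0.6735, 0.8387, -0.5114)
step 6: x0=(-1.2819, 1.1120, 0.2435) x1=(-0.5379, 0.2347, -1.3518) x2=(0.9441, 0.1789, 0.0959) x3=(0.6778, 0.8275, -0.5314)
step 7: x0=(-1.2831, 1.1270, 0.2318) x1=(-0.5436, 0.2326, -1.3530) x2=(0.9370, 0.1902, 0.0836) x3=(0.6819, 0.8160, -0.5513)
step 8: x0=(-1.2841, 1.1419, 0.2199) x1=(-0.5492, 0.2305, -1.3540) x2=(0.9296, 0.2019, 0.0709) x3=(0.6859, 0.8042, -0.5710)
step 9: x0=(-1.2849, 1.1567, 0.2079) x1=(-0.5545, 0.2286, -1.3548) x2=(0.9219, 0.2141, 0.0576) x3=(0.6897, 0.7920, -0.5906)
step 10: x0=(-1.2855, 1.1713, 0.1956) x1=(-0.5597, 0.2267, -1.3553) x2=(0.9139, 0.2266, 0.0437) x3=(0.6933, 0.7795, -0.6100)
step 11: x0=(-1.2859, 1.1858, 0.1833) x1=(-0.5646, 0.2250, -1.3557) x2=(0.9056, 0.2396, 0.0293) x3=(0.6968, 0.7667, -0.6292)
step 12: x0=(-1.2861, 1.2002, 0.1707) x1=(-0.5694, 0.2234, -1.3558) x2=(0.8969, 0.2531, 0.0142) x3=(0.7002, 0.7536, -0.6482)
step 13: x0=(-1.2861, 1.2145, 0.1580) x1=(-0.5739, 0.2219, -1.3557) x2=(0.8879, 0.2669, -0.0015) x3=(0.7033, 0.7401, -0.6670)
step 14: x0=(-1.2859, 1.2287, 0.1451) x1=(-0.5783, 0.2205, -1.3555) x2=(0.8786, 0.2812, -0.0179) x3=(0.7063, 0.7264, -0.6855)
step 15: x0=(-1.2854, 1.2427, 0.1320) x1=(-0.5824, 0.2193, -1.3550) x2=(0.8690, 0.2960, -0.0350) x3=(0.7091, 0.7123, -0.7037)
step 16: x0=(-1.2848, 1.2566, 0.1188) x1=(-0.5863, 0.2181, -1.3543) x2=(0.8591, 0.3111, -0.0529) x3=(0.7117, 0.6979, -0.7217)
step 17: x0=(-1.2840, 1.2704, 0.1054) x1=(-0.5900, 0.2171, -1.3533) x2=(0.8488, 0.3267, -0.0716) x3=(0.7141, 0.6832, -0.7393)
step 18: x0=(-1.2830, 1.2840, 0.0918) x1=(-0.5935, 0.2161, -1.3522) x2=(0.8382, 0.3427, -0.0912) x3=(0.7164, 0.6681, -0.7566)
step 19: x0=(-1.2817, 1.2975, 0.0781) x1=(-0.5968, 0.2153, -1.3509) x2=(0.8273, 0.3591, -0.1116) x3=(0.7184, 0.6528, -0.7734)
step 20: x0=(-1.2803, 1.3108, 0.0642) x1=(-0.5998, 0.2147, -1.3494) x2=(0.8160, 0.3759, -0.1331) x3=(0.7202, 0.6372, -0.7899)
step 21: x0=(-1.2787, 1.3240, 0.0501) x1=(-0.6025, 0.2141, -1.3477) x2=(0.8044, 0.3931, -0.1556) x3=(0.7219, 0.6213, -0.8058)
step 22: x0=(-1.2768, 1.3370, 0.0359) x1=(-0.6051, 0.2136, -1.3458) x2=(0.7926, 0.4106, -0.1792) x3=(0.7233, 0.6052, -0.8213)
step 23: x0=(-1.2748, 1.3499, 0.0215) x1=(-0.6073, 0.2133, -1.3436) x2=(0.7804, 0.4285, -0.2040) x3=(0.7244, 0.5888, -0.8362)
step 24: x0=(-1.2726, 1.3626, 0.0069) x1=(-0.6093, 0.2131, -1.3413) x2=(0.7679, 0.4466, -0.2300) x3=(0.7254, 0.5721, -0.8505)
step 25: x0=(-1.2702, 1.3751, -0.0078) x1=(-0.6111, 0.2130, -1.3388) x2=(0.7551, 0.4650, -0.2574) x3=(0.7260, 0.5553, -0.8641)
step 26: x0=(-1.2675, 1.3875, -0.0227) x1=(-0.6126, 0.2131, -1.3361) x2=(0.7421, 0.4836, -0.2863) x3=(0.7264, 0.5383, -0.8770)
step 27: x0=(-1.2647, 1.3998, -0.0378) x1=(-0.6138, 0.2132, -1.3332) x2=(0.7288, 0.5024, -0.3168) x3=(0.7265, 0.5212, -0.8891)
step 28: x0=(-1.2617, 1.4118, -0.0530) x1=(-0.6147, 0.2135, -1.3301) x2=(0.7153, 0.5211, -0.3489) x3=(0.7263, 0.5040, -0.9004)
step 29: x0=(-1.2585, 1.4237, -0.0684) x1=(-0.6154, 0.2139, -1.3268) x2=(0.7015, 0.5398, -0.3829) x3=(0.7258, 0.4868, -0.9107)
step 30: x0=(-1.2551, 1.4354, -0.0839) x1=(-0.6157, 0.2144, -1.3233) x2=(0.6877, 0.5583, -0.4187) x3=(0.7248, 0.4697, -0.9201)
step 31: x0=(-1.2515, 1.4469, -0.0996) x1=(-0.6157, 0.2151, -1.3196) x2=(0.6737, 0.5765, -0.4567) x3=(0.7235, 0.4527, -0.9283)
step 32: x0=(-1.2477, 1.4582, -0.1155) x1=(-0.6155, 0.2159, -1.3157) x2=(0.6597, 0.5940, -0.4968) x3=(0.7217, 0.4360, -0.9354)
step 33: x0=(-1.2437, 1.4694, -0.1315) x1=(-0.6149, 0.2168, -1.3116) x2=(0.6457, 0.6108, -0.5392) x3=(0.7194, 0.4198, -0.9413)
step 34: x0=(-1.2394, 1.4803, -0.1477) x1=(-0.6140, 0.2178, -1.3074) x2=(0.6319, 0.6264, -0.5840) x3=(0.7165, 0.4042, -0.9459)
step 35: x0=(-1.2350, 1.4911, -0.1641) x1=(-0.6127, 0.2190, -1.3029) x2=(0.6183, 0.6406, -0.6312) x3=(0.7129, 0.3894, -0.9493)

0.4162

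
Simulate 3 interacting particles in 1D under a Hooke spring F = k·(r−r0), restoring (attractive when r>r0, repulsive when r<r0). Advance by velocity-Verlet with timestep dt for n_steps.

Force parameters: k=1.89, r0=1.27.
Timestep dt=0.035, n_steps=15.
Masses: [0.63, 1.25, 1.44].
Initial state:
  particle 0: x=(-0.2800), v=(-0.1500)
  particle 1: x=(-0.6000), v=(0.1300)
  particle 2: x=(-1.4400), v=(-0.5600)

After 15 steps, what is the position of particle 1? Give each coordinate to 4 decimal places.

(-0.6554)

step 0: x0=(-0.2800) x1=(-0.6000) x2=(-1.4400)
step 1: x0=(-0.2833) x1=(-0.5959) x2=(-1.4600)
step 2: x0=(-0.2827) x1=(-0.5929) x2=(-1.4809)
step 3: x0=(-0.2784) x1=(-0.5909) x2=(-1.5024)
step 4: x0=(-0.2704) x1=(-0.5900) x2=(-1.5247)
step 5: x0=(-0.2588) x1=(-0.5903) x2=(-1.5474)
step 6: x0=(-0.2438) x1=(-0.5917) x2=(-1.5707)
step 7: x0=(-0.2257) x1=(-0.5943) x2=(-1.5943)
step 8: x0=(-0.2046) x1=(-0.5981) x2=(-1.6182)
step 9: x0=(-0.1808) x1=(-0.6030) x2=(-1.6423)
step 10: x0=(-0.1546) x1=(-0.6091) x2=(-1.6664)
step 11: x0=(-0.1263) x1=(-0.6163) x2=(-1.6905)
step 12: x0=(-0.0962) x1=(-0.6246) x2=(-1.7145)
step 13: x0=(-0.0646) x1=(-0.6339) x2=(-1.7381)
step 14: x0=(-0.0320) x1=(-0.6442) x2=(-1.7614)
step 15: x0=(0.0014) x1=(-0.6554) x2=(-1.7842)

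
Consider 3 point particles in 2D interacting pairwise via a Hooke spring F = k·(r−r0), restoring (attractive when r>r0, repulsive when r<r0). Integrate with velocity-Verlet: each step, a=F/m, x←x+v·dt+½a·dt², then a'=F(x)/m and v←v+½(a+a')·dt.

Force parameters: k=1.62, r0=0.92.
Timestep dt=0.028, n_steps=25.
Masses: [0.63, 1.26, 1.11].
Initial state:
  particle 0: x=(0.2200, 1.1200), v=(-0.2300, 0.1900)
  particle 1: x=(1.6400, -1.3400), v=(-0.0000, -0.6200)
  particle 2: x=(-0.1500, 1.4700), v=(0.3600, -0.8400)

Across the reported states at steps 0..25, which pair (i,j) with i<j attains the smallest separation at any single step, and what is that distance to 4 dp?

pair (0,2), distance 0.3333

step 0: x0=(0.2200, 1.1200) x1=(1.6400, -1.3400) x2=(-0.1500, 1.4700)
step 1: x0=(0.2148, 1.1234) x1=(1.6389, -1.3555) x2=(-0.1393, 1.4455)
step 2: x0=(0.2123, 1.1227) x1=(1.6355, -1.3673) x2=(-0.1276, 1.4190)
step 3: x0=(0.2124, 1.1181) x1=(1.6298, -1.3753) x2=(-0.1148, 1.3905)
step 4: x0=(0.2152, 1.1094) x1=(1.6219, -1.3796) x2=(-0.1010, 1.3602)
step 5: x0=(0.2207, 1.0966) x1=(1.6118, -1.3803) x2=(-0.0863, 1.3279)
step 6: x0=(0.2290, 1.0798) x1=(1.5995, -1.3773) x2=(-0.0706, 1.2939)
step 7: x0=(0.2401, 1.0590) x1=(1.5851, -1.3707) x2=(-0.0541, 1.2580)
step 8: x0=(0.2539, 1.0344) x1=(1.5687, -1.3606) x2=(-0.0369, 1.2204)
step 9: x0=(0.2704, 1.0059) x1=(1.5502, -1.3472) x2=(-0.0189, 1.1811)
step 10: x0=(0.2897, 0.9736) x1=(1.5298, -1.3304) x2=(-0.0002, 1.1401)
step 11: x0=(0.3116, 0.9378) x1=(1.5075, -1.3104) x2=(0.0190, 1.0975)
step 12: x0=(0.3361, 0.8985) x1=(1.4835, -1.2873) x2=(0.0389, 1.0534)
step 13: x0=(0.3630, 0.8559) x1=(1.4577, -1.2612) x2=(0.0592, 1.0078)
step 14: x0=(0.3924, 0.8102) x1=(1.4304, -1.2324) x2=(0.0800, 0.9608)
step 15: x0=(0.4241, 0.7614) x1=(1.4016, -1.2009) x2=(0.1012, 0.9125)
step 16: x0=(0.4579, 0.7100) x1=(1.3713, -1.1669) x2=(0.1228, 0.8629)
step 17: x0=(0.4938, 0.6559) x1=(1.3398, -1.1306) x2=(0.1446, 0.8122)
step 18: x0=(0.5316, 0.5995) x1=(1.3071, -1.0921) x2=(0.1667, 0.7604)
step 19: x0=(0.5711, 0.5409) x1=(1.2733, -1.0518) x2=(0.1890, 0.7076)
step 20: x0=(0.6122, 0.4804) x1=(1.2386, -1.0096) x2=(0.2115, 0.6539)
step 21: x0=(0.6548, 0.4182) x1=(1.2031, -0.9660) x2=(0.2341, 0.5994)
step 22: x0=(0.6987, 0.3546) x1=(1.1668, -0.9210) x2=(0.2568, 0.5443)
step 23: x0=(0.7436, 0.2898) x1=(1.1300, -0.8749) x2=(0.2795, 0.4886)
step 24: x0=(0.7895, 0.2241) x1=(1.0928, -0.8280) x2=(0.3021, 0.4323)
step 25: x0=(0.8363, 0.1577) x1=(1.0551, -0.7804) x2=(0.3247, 0.3758)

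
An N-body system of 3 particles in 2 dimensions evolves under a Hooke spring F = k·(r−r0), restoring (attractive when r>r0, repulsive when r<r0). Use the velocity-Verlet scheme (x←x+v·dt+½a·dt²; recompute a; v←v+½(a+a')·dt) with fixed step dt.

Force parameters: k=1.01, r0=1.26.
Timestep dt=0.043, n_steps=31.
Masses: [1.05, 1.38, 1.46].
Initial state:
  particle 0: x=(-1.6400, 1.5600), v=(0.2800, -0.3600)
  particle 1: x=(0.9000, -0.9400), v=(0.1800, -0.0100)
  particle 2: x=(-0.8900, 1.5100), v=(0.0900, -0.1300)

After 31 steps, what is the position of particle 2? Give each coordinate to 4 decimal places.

(-0.0100, 0.7998)

step 0: x0=(-1.6400, 1.5600) x1=(0.9000, -0.9400) x2=(-0.8900, 1.5100)
step 1: x0=(-1.6270, 1.5431) x1=(0.9059, -0.9384) x2=(-0.8851, 1.5035)
step 2: x0=(-1.6119, 1.5234) x1=(0.9082, -0.9326) x2=(-0.8783, 1.4951)
step 3: x0=(-1.5949, 1.5010) x1=(0.9069, -0.9229) x2=(-0.8694, 1.4849)
step 4: x0=(-1.5761, 1.4758) x1=(0.9021, -0.9091) x2=(-0.8585, 1.4728)
step 5: x0=(-1.5554, 1.4479) x1=(0.8937, -0.8915) x2=(-0.8457, 1.4591)
step 6: x0=(-1.5329, 1.4174) x1=(0.8819, -0.8700) x2=(-0.8309, 1.4436)
step 7: x0=(-1.5088, 1.3844) x1=(0.8668, -0.8449) x2=(-0.8141, 1.4265)
step 8: x0=(-1.4831, 1.3488) x1=(0.8485, -0.8162) x2=(-0.7954, 1.4078)
step 9: x0=(-1.4559, 1.3109) x1=(0.8271, -0.7841) x2=(-0.7749, 1.3877)
step 10: x0=(-1.4273, 1.2706) x1=(0.8026, -0.7488) x2=(-0.7525, 1.3661)
step 11: x0=(-1.3974, 1.2281) x1=(0.7753, -0.7103) x2=(-0.7284, 1.3432)
step 12: x0=(-1.3663, 1.1834) x1=(0.7454, -0.6690) x2=(-0.7025, 1.3192)
step 13: x0=(-1.3342, 1.1367) x1=(0.7128, -0.6250) x2=(-0.6751, 1.2940)
step 14: x0=(-1.3011, 1.0881) x1=(0.6780, -0.5785) x2=(-0.6460, 1.2679)
step 15: x0=(-1.2672, 1.0378) x1=(0.6409, -0.5298) x2=(-0.6155, 1.2409)
step 16: x0=(-1.2327, 0.9857) x1=(0.6019, -0.4790) x2=(-0.5837, 1.2132)
step 17: x0=(-1.1976, 0.9321) x1=(0.5611, -0.4264) x2=(-0.5505, 1.1849)
step 18: x0=(-1.1621, 0.8771) x1=(0.5187, -0.3722) x2=(-0.5161, 1.1561)
step 19: x0=(-1.1263, 0.8208) x1=(0.4750, -0.3166) x2=(-0.4807, 1.1269)
step 20: x0=(-1.0903, 0.7634) x1=(0.4302, -0.2600) x2=(-0.4444, 1.0976)
step 21: x0=(-1.0544, 0.7050) x1=(0.3844, -0.2026) x2=(-0.4071, 1.0682)
step 22: x0=(-1.0186, 0.6457) x1=(0.3380, -0.1446) x2=(-0.3692, 1.0389)
step 23: x0=(-0.9830, 0.5856) x1=(0.2912, -0.0862) x2=(-0.3306, 1.0097)
step 24: x0=(-0.9480, 0.5250) x1=(0.2441, -0.0277) x2=(-0.2915, 0.9809)
step 25: x0=(-0.9134, 0.4638) x1=(0.1970, 0.0307) x2=(-0.2519, 0.9526)
step 26: x0=(-0.8797, 0.4022) x1=(0.1502, 0.0888) x2=(-0.2121, 0.9249)
step 27: x0=(-0.8468, 0.3403) x1=(0.1037, 0.1463) x2=(-0.1720, 0.8979)
step 28: x0=(-0.8150, 0.2780) x1=(0.0579, 0.2032) x2=(-0.1317, 0.8718)
step 29: x0=(-0.7843, 0.2154) x1=(0.0128, 0.2593) x2=(-0.0913, 0.8466)
step 30: x0=(-0.7548, 0.1523) x1=(-0.0315, 0.3146) x2=(-0.0508, 0.8226)
step 31: x0=(-0.7267, 0.0887) x1=(-0.0751, 0.3690) x2=(-0.0100, 0.7998)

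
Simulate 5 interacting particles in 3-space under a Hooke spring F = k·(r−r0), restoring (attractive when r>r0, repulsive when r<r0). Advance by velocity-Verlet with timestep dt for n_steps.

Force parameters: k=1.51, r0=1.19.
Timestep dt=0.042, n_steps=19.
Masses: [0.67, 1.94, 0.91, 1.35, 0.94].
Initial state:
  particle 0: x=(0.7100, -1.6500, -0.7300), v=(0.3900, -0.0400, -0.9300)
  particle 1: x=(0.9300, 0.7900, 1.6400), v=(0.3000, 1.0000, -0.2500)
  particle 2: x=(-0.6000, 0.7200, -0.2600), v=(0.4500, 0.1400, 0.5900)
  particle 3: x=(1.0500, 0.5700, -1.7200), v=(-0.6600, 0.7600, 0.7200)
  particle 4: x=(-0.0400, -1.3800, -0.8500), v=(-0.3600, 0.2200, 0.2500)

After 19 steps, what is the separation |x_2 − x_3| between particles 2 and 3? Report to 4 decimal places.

0.7927

step 0: x0=(0.7100, -1.6500, -0.7300) x1=(0.9300, 0.7900, 1.6400) x2=(-0.6000, 0.7200, -0.2600) x3=(1.0500, 0.5700, -1.7200) x4=(-0.0400, -1.3800, -0.8500)
step 1: x0=(0.7262, -1.6438, -0.7664) x1=(0.9416, 0.8298, 1.6252) x2=(-0.5774, 0.7224, -0.2356) x3=(1.0207, 0.6000, -1.6860) x4=(-0.0543, -1.3658, -0.8375)
step 2: x0=(0.7420, -1.6218, -0.7971) x1=(0.9511, 0.8652, 1.6018) x2=(-0.5475, 0.7180, -0.2120) x3=(0.9886, 0.6262, -1.6448) x4=(-0.0669, -1.3416, -0.8209)
step 3: x0=(0.7572, -1.5839, -0.8219) x1=(0.9585, 0.8960, 1.5699) x2=(-0.5107, 0.7071, -0.1894) x3=(0.9538, 0.6486, -1.5966) x4=(-0.0776, -1.3075, -0.8003)
step 4: x0=(0.7717, -1.5304, -0.8406) x1=(0.9638, 0.9222, 1.5300) x2=(-0.4675, 0.6900, -0.1679) x3=(0.9166, 0.6673, -1.5418) x4=(-0.0864, -1.2638, -0.7756)
step 5: x0=(0.7854, -1.4619, -0.8531) x1=(0.9671, 0.9440, 1.4822) x2=(-0.4182, 0.6672, -0.1475) x3=(0.8773, 0.6823, -1.4808) x4=(-0.0931, -1.2108, -0.7469)
step 6: x0=(0.7981, -1.3790, -0.8595) x1=(0.9684, 0.9614, 1.4269) x2=(-0.3635, 0.6392, -0.1281) x3=(0.8362, 0.6939, -1.4142) x4=(-0.0977, -1.1491, -0.7145)
step 7: x0=(0.8100, -1.2826, -0.8597) x1=(0.9677, 0.9745, 1.3647) x2=(-0.3040, 0.6067, -0.1098) x3=(0.7937, 0.7023, -1.3423) x4=(-0.1002, -1.0792, -0.6783)
step 8: x0=(0.8210, -1.1738, -0.8539) x1=(0.9652, 0.9835, 1.2958) x2=(-0.2403, 0.5704, -0.0923) x3=(0.7499, 0.7078, -1.2657) x4=(-0.1005, -1.0018, -0.6388)
step 9: x0=(0.8311, -1.0540, -0.8424) x1=(0.9608, 0.9887, 1.2210) x2=(-0.1731, 0.5309, -0.0756) x3=(0.7053, 0.7107, -1.1851) x4=(-0.0988, -0.9176, -0.5962)
step 10: x0=(0.8406, -0.9245, -0.8254) x1=(0.9549, 0.9903, 1.1408) x2=(-0.1031, 0.4891, -0.0595) x3=(0.6602, 0.7114, -1.1011) x4=(-0.0952, -0.8275, -0.5506)
step 11: x0=(0.8496, -0.7869, -0.8035) x1=(0.9474, 0.9887, 1.0558) x2=(-0.0310, 0.4457, -0.0437) x3=(0.6148, 0.7104, -1.0142) x4=(-0.0897, -0.7325, -0.5026)
step 12: x0=(0.8583, -0.6428, -0.7771) x1=(0.9385, 0.9841, 0.9667) x2=(0.0425, 0.4014, -0.0278) x3=(0.5694, 0.7082, -0.9251) x4=(-0.0826, -0.6334, -0.4524)
step 13: x0=(0.8671, -0.4937, -0.7470) x1=(0.9285, 0.9770, 0.8742) x2=(0.1170, 0.3569, -0.0116) x3=(0.5241, 0.7052, -0.8344) x4=(-0.0742, -0.5312, -0.4003)
step 14: x0=(0.8762, -0.3413, -0.7138) x1=(0.9175, 0.9678, 0.7789) x2=(0.1918, 0.3125, 0.0054) x3=(0.4791, 0.7020, -0.7429) x4=(-0.0647, -0.4271, -0.3469)
step 15: x0=(0.8861, -0.1871, -0.6785) x1=(0.9057, 0.9569, 0.6815) x2=(0.2667, 0.2688, 0.0237) x3=(0.4344, 0.6991, -0.6510) x4=(-0.0547, -0.3218, -0.2924)
step 16: x0=(0.8974, -0.0322, -0.6420) x1=(0.8934, 0.9448, 0.5828) x2=(0.3417, 0.2256, 0.0437) x3=(0.3898, 0.6970, -0.5592) x4=(-0.0447, -0.2163, -0.2373)
step 17: x0=(0.9105, 0.1225, -0.6056) x1=(0.8807, 0.9321, 0.4833) x2=(0.4168, 0.1826, 0.0657) x3=(0.3451, 0.6962, -0.4680) x4=(-0.0353, -0.1112, -0.1819)
step 18: x0=(0.9259, 0.2765, -0.5701) x1=(0.8679, 0.9191, 0.3836) x2=(0.4925, 0.1392, 0.0899) x3=(0.2999, 0.6969, -0.3775) x4=(-0.0272, -0.0069, -0.1264)
step 19: x0=(0.9438, 0.4299, -0.5367) x1=(0.8553, 0.9064, 0.2843) x2=(0.5691, 0.0945, 0.1163) x3=(0.2539, 0.6992, -0.2880) x4=(-0.0210, 0.0963, -0.0708)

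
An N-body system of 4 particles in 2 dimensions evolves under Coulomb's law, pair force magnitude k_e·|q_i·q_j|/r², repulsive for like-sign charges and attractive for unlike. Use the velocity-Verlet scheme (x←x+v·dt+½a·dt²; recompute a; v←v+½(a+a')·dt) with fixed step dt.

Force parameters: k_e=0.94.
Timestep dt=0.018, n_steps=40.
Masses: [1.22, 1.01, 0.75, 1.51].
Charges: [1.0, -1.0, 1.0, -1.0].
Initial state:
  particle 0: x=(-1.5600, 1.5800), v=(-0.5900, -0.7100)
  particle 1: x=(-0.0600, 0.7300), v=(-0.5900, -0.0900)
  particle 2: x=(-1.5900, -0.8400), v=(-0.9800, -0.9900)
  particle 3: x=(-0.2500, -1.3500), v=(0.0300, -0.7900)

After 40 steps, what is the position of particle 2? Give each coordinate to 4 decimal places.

step 0: x0=(-1.5600, 1.5800) x1=(-0.0600, 0.7300) x2=(-1.5900, -0.8400) x3=(-0.2500, -1.3500)
step 1: x0=(-1.5706, 1.5672) x1=(-0.0707, 0.7284) x2=(-1.6075, -0.8579) x3=(-0.2495, -1.3642)
step 2: x0=(-1.5811, 1.5544) x1=(-0.0815, 0.7269) x2=(-1.6248, -0.8758) x3=(-0.2491, -1.3784)
step 3: x0=(-1.5915, 1.5416) x1=(-0.0924, 0.7255) x2=(-1.6418, -0.8938) x3=(-0.2488, -1.3926)
step 4: x0=(-1.6018, 1.5287) x1=(-0.1035, 0.7241) x2=(-1.6587, -0.9119) x3=(-0.2487, -1.4068)
step 5: x0=(-1.6120, 1.5158) x1=(-0.1147, 0.7228) x2=(-1.6753, -0.9300) x3=(-0.2486, -1.4210)
step 6: x0=(-1.6222, 1.5029) x1=(-0.1260, 0.7216) x2=(-1.6916, -0.9483) x3=(-0.2486, -1.4352)
step 7: x0=(-1.6322, 1.4900) x1=(-0.1375, 0.7204) x2=(-1.7078, -0.9666) x3=(-0.2487, -1.4494)
step 8: x0=(-1.6422, 1.4771) x1=(-0.1490, 0.7194) x2=(-1.7237, -0.9849) x3=(-0.2488, -1.4636)
step 9: x0=(-1.6521, 1.4641) x1=(-0.1607, 0.7184) x2=(-1.7395, -1.0033) x3=(-0.2491, -1.4778)
step 10: x0=(-1.6619, 1.4512) x1=(-0.1726, 0.7174) x2=(-1.7550, -1.0218) x3=(-0.2495, -1.4920)
step 11: x0=(-1.6716, 1.4382) x1=(-0.1846, 0.7166) x2=(-1.7703, -1.0404) x3=(-0.2499, -1.5062)
step 12: x0=(-1.6812, 1.4252) x1=(-0.1967, 0.7158) x2=(-1.7854, -1.0590) x3=(-0.2505, -1.5204)
step 13: x0=(-1.6907, 1.4121) x1=(-0.2089, 0.7150) x2=(-1.8004, -1.0776) x3=(-0.2511, -1.5346)
step 14: x0=(-1.7001, 1.3991) x1=(-0.2213, 0.7144) x2=(-1.8151, -1.0963) x3=(-0.2518, -1.5488)
step 15: x0=(-1.7094, 1.3860) x1=(-0.2338, 0.7138) x2=(-1.8296, -1.1151) x3=(-0.2526, -1.5630)
step 16: x0=(-1.7186, 1.3729) x1=(-0.2465, 0.7133) x2=(-1.8440, -1.1339) x3=(-0.2535, -1.5772)
step 17: x0=(-1.7277, 1.3598) x1=(-0.2593, 0.7128) x2=(-1.8582, -1.1528) x3=(-0.2544, -1.5914)
step 18: x0=(-1.7367, 1.3466) x1=(-0.2722, 0.7124) x2=(-1.8722, -1.1717) x3=(-0.2554, -1.6056)
step 19: x0=(-1.7456, 1.3335) x1=(-0.2853, 0.7121) x2=(-1.8860, -1.1907) x3=(-0.2565, -1.6198)
step 20: x0=(-1.7544, 1.3203) x1=(-0.2985, 0.7118) x2=(-1.8996, -1.2097) x3=(-0.2577, -1.6340)
step 21: x0=(-1.7631, 1.3071) x1=(-0.3118, 0.7116) x2=(-1.9131, -1.2288) x3=(-0.2590, -1.6482)
step 22: x0=(-1.7717, 1.2939) x1=(-0.3253, 0.7115) x2=(-1.9263, -1.2479) x3=(-0.2603, -1.6624)
step 23: x0=(-1.7802, 1.2806) x1=(-0.3390, 0.7114) x2=(-1.9395, -1.2671) x3=(-0.2617, -1.6766)
step 24: x0=(-1.7886, 1.2674) x1=(-0.3528, 0.7114) x2=(-1.9524, -1.2863) x3=(-0.2632, -1.6908)
step 25: x0=(-1.7969, 1.2541) x1=(-0.3667, 0.7115) x2=(-1.9652, -1.3056) x3=(-0.2647, -1.7050)
step 26: x0=(-1.8050, 1.2408) x1=(-0.3808, 0.7116) x2=(-1.9778, -1.3249) x3=(-0.2664, -1.7193)
step 27: x0=(-1.8131, 1.2275) x1=(-0.3951, 0.7118) x2=(-1.9903, -1.3442) x3=(-0.2681, -1.7335)
step 28: x0=(-1.8210, 1.2141) x1=(-0.4095, 0.7120) x2=(-2.0026, -1.3636) x3=(-0.2698, -1.7477)
step 29: x0=(-1.8288, 1.2008) x1=(-0.4241, 0.7123) x2=(-2.0147, -1.3831) x3=(-0.2716, -1.7619)
step 30: x0=(-1.8365, 1.1874) x1=(-0.4388, 0.7126) x2=(-2.0267, -1.4025) x3=(-0.2735, -1.7762)
step 31: x0=(-1.8440, 1.1740) x1=(-0.4536, 0.7131) x2=(-2.0385, -1.4221) x3=(-0.2755, -1.7904)
step 32: x0=(-1.8515, 1.1606) x1=(-0.4687, 0.7135) x2=(-2.0502, -1.4416) x3=(-0.2775, -1.8047)
step 33: x0=(-1.8588, 1.1471) x1=(-0.4839, 0.7141) x2=(-2.0617, -1.4612) x3=(-0.2796, -1.8189)
step 34: x0=(-1.8660, 1.1337) x1=(-0.4993, 0.7146) x2=(-2.0731, -1.4808) x3=(-0.2818, -1.8332)
step 35: x0=(-1.8730, 1.1202) x1=(-0.5148, 0.7153) x2=(-2.0843, -1.5005) x3=(-0.2840, -1.8474)
step 36: x0=(-1.8800, 1.1067) x1=(-0.5305, 0.7160) x2=(-2.0954, -1.5202) x3=(-0.2863, -1.8617)
step 37: x0=(-1.8867, 1.0932) x1=(-0.5464, 0.7167) x2=(-2.1064, -1.5399) x3=(-0.2887, -1.8759)
step 38: x0=(-1.8934, 1.0797) x1=(-0.5625, 0.7175) x2=(-2.1172, -1.5597) x3=(-0.2911, -1.8902)
step 39: x0=(-1.8999, 1.0661) x1=(-0.5787, 0.7184) x2=(-2.1278, -1.5795) x3=(-0.2936, -1.9045)
step 40: x0=(-1.9063, 1.0526) x1=(-0.5951, 0.7193) x2=(-2.1383, -1.5994) x3=(-0.2961, -1.9187)

(-2.1383, -1.5994)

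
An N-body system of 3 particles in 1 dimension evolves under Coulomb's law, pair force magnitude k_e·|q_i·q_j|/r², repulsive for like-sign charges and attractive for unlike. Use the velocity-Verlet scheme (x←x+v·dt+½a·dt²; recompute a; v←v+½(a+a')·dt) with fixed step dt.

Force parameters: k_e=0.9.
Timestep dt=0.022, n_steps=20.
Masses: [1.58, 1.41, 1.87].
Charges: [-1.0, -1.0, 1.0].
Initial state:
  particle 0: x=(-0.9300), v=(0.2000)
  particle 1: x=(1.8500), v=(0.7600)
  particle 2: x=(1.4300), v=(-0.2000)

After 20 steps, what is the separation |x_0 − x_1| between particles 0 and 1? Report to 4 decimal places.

step 0: x0=(-0.9300) x1=(1.8500) x2=(1.4300)
step 1: x0=(-0.9256) x1=(1.8659) x2=(1.4262)
step 2: x0=(-0.9212) x1=(1.8802) x2=(1.4236)
step 3: x0=(-0.9167) x1=(1.8930) x2=(1.4221)
step 4: x0=(-0.9123) x1=(1.9045) x2=(1.4216)
step 5: x0=(-0.9078) x1=(1.9148) x2=(1.4220)
step 6: x0=(-0.9033) x1=(1.9238) x2=(1.4234)
step 7: x0=(-0.8988) x1=(1.9315) x2=(1.4257)
step 8: x0=(-0.8943) x1=(1.9382) x2=(1.4288)
step 9: x0=(-0.8898) x1=(1.9436) x2=(1.4327)
step 10: x0=(-0.8852) x1=(1.9480) x2=(1.4375)
step 11: x0=(-0.8807) x1=(1.9512) x2=(1.4432)
step 12: x0=(-0.8761) x1=(1.9532) x2=(1.4497)
step 13: x0=(-0.8715) x1=(1.9540) x2=(1.4571)
step 14: x0=(-0.8669) x1=(1.9536) x2=(1.4654)
step 15: x0=(-0.8622) x1=(1.9520) x2=(1.4747)
step 16: x0=(-0.8576) x1=(1.9491) x2=(1.4849)
step 17: x0=(-0.8529) x1=(1.9447) x2=(1.4962)
step 18: x0=(-0.8482) x1=(1.9389) x2=(1.5085)
step 19: x0=(-0.8435) x1=(1.9314) x2=(1.5221)
step 20: x0=(-0.8388) x1=(1.9222) x2=(1.5371)

2.7610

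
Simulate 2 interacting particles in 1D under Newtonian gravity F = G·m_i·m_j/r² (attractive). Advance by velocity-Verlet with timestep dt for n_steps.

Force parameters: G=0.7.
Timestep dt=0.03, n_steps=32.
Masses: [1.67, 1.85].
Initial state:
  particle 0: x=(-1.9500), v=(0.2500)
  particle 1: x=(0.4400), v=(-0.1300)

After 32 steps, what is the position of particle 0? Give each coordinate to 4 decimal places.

step 0: x0=(-1.9500) x1=(0.4400)
step 1: x0=(-1.9424) x1=(0.4360)
step 2: x0=(-1.9346) x1=(0.4318)
step 3: x0=(-1.9266) x1=(0.4275)
step 4: x0=(-1.9183) x1=(0.4229)
step 5: x0=(-1.9099) x1=(0.4182)
step 6: x0=(-1.9013) x1=(0.4132)
step 7: x0=(-1.8924) x1=(0.4081)
step 8: x0=(-1.8833) x1=(0.4027)
step 9: x0=(-1.8740) x1=(0.3972)
step 10: x0=(-1.8644) x1=(0.3915)
step 11: x0=(-1.8547) x1=(0.3855)
step 12: x0=(-1.8447) x1=(0.3794)
step 13: x0=(-1.8344) x1=(0.3730)
step 14: x0=(-1.8239) x1=(0.3664)
step 15: x0=(-1.8132) x1=(0.3596)
step 16: x0=(-1.8023) x1=(0.3526)
step 17: x0=(-1.7910) x1=(0.3453)
step 18: x0=(-1.7796) x1=(0.3378)
step 19: x0=(-1.7678) x1=(0.3301)
step 20: x0=(-1.7558) x1=(0.3221)
step 21: x0=(-1.7436) x1=(0.3139)
step 22: x0=(-1.7310) x1=(0.3055)
step 23: x0=(-1.7182) x1=(0.2968)
step 24: x0=(-1.7051) x1=(0.2878)
step 25: x0=(-1.6917) x1=(0.2786)
step 26: x0=(-1.6780) x1=(0.2691)
step 27: x0=(-1.6640) x1=(0.2593)
step 28: x0=(-1.6496) x1=(0.2492)
step 29: x0=(-1.6350) x1=(0.2389)
step 30: x0=(-1.6200) x1=(0.2282)
step 31: x0=(-1.6047) x1=(0.2173)
step 32: x0=(-1.5890) x1=(0.2060)

(-1.5890)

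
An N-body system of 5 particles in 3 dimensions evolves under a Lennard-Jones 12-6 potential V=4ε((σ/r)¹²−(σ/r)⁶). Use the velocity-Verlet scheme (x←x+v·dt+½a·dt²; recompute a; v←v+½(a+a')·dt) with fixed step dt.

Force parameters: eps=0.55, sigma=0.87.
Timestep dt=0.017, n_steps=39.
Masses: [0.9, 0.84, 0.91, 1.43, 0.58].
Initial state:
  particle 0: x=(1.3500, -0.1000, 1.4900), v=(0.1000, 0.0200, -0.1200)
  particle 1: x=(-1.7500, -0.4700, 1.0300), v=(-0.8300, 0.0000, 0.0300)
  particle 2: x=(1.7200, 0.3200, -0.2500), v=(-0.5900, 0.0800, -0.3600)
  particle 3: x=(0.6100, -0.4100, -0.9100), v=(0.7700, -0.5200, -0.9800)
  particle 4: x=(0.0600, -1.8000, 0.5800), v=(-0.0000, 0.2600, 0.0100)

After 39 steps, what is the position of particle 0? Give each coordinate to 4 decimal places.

step 0: x0=(1.3500, -0.1000, 1.4900) x1=(-1.7500, -0.4700, 1.0300) x2=(1.7200, 0.3200, -0.2500) x3=(0.6100, -0.4100, -0.9100) x4=(0.0600, -1.8000, 0.5800)
step 1: x0=(1.3517, -0.0997, 1.4879) x1=(-1.7641, -0.4700, 1.0305) x2=(1.7099, 0.3213, -0.2561) x3=(0.6231, -0.4188, -0.9266) x4=(0.0600, -1.7956, 0.5802)
step 2: x0=(1.3534, -0.0993, 1.4859) x1=(-1.7782, -0.4700, 1.0310) x2=(1.6998, 0.3226, -0.2623) x3=(0.6363, -0.4276, -0.9432) x4=(0.0600, -1.7911, 0.5803)
step 3: x0=(1.3551, -0.0990, 1.4837) x1=(-1.7923, -0.4700, 1.0315) x2=(1.6895, 0.3238, -0.2685) x3=(0.6495, -0.4364, -0.9598) x4=(0.0600, -1.7866, 0.5805)
step 4: x0=(1.3568, -0.0986, 1.4816) x1=(-1.8064, -0.4700, 1.0320) x2=(1.6792, 0.3249, -0.2747) x3=(0.6628, -0.4451, -0.9763) x4=(0.0600, -1.7821, 0.5806)
step 5: x0=(1.3585, -0.0983, 1.4794) x1=(-1.8205, -0.4700, 1.0325) x2=(1.6688, 0.3260, -0.2809) x3=(0.6761, -0.4538, -0.9928) x4=(0.0600, -1.7776, 0.5808)
step 6: x0=(1.3602, -0.0979, 1.4772) x1=(-1.8346, -0.4701, 1.0330) x2=(1.6583, 0.3270, -0.2872) x3=(0.6894, -0.4624, -1.0093) x4=(0.0601, -1.7731, 0.5809)
step 7: x0=(1.3619, -0.0976, 1.4750) x1=(-1.8486, -0.4701, 1.0335) x2=(1.6477, 0.3279, -0.2935) x3=(0.7029, -0.4711, -1.0256) x4=(0.0601, -1.7685, 0.5810)
step 8: x0=(1.3636, -0.0972, 1.4727) x1=(-1.8627, -0.4701, 1.0340) x2=(1.6370, 0.3288, -0.2999) x3=(0.7163, -0.4796, -1.0420) x4=(0.0601, -1.7640, 0.5812)
step 9: x0=(1.3653, -0.0969, 1.4705) x1=(-1.8768, -0.4701, 1.0345) x2=(1.6262, 0.3295, -0.3063) x3=(0.7299, -0.4881, -1.0583) x4=(0.0601, -1.7594, 0.5813)
step 10: x0=(1.3670, -0.0965, 1.4681) x1=(-1.8908, -0.4701, 1.0350) x2=(1.6153, 0.3302, -0.3127) x3=(0.7434, -0.4966, -1.0745) x4=(0.0602, -1.7548, 0.5814)
step 11: x0=(1.3687, -0.0962, 1.4658) x1=(-1.9049, -0.4702, 1.0355) x2=(1.6043, 0.3308, -0.3192) x3=(0.7571, -0.5050, -1.0907) x4=(0.0602, -1.7501, 0.5815)
step 12: x0=(1.3704, -0.0958, 1.4634) x1=(-1.9189, -0.4702, 1.0360) x2=(1.5933, 0.3313, -0.3258) x3=(0.7708, -0.5134, -1.1069) x4=(0.0603, -1.7455, 0.5816)
step 13: x0=(1.3721, -0.0954, 1.4610) x1=(-1.9330, -0.4702, 1.0365) x2=(1.5822, 0.3317, -0.3324) x3=(0.7845, -0.5218, -1.1230) x4=(0.0603, -1.7408, 0.5817)
step 14: x0=(1.3738, -0.0951, 1.4586) x1=(-1.9470, -0.4703, 1.0370) x2=(1.5709, 0.3320, -0.3391) x3=(0.7983, -0.5300, -1.1390) x4=(0.0604, -1.7361, 0.5818)
step 15: x0=(1.3755, -0.0947, 1.4562) x1=(-1.9611, -0.4703, 1.0375) x2=(1.5596, 0.3322, -0.3458) x3=(0.8121, -0.5382, -1.1550) x4=(0.0604, -1.7314, 0.5819)
step 16: x0=(1.3772, -0.0944, 1.4537) x1=(-1.9751, -0.4704, 1.0380) x2=(1.5483, 0.3323, -0.3526) x3=(0.8260, -0.5464, -1.1709) x4=(0.0605, -1.7267, 0.5820)
step 17: x0=(1.3789, -0.0940, 1.4512) x1=(-1.9891, -0.4704, 1.0385) x2=(1.5368, 0.3323, -0.3595) x3=(0.8399, -0.5545, -1.1867) x4=(0.0605, -1.7220, 0.5821)
step 18: x0=(1.3806, -0.0936, 1.4487) x1=(-2.0031, -0.4704, 1.0390) x2=(1.5252, 0.3322, -0.3664) x3=(0.8539, -0.5625, -1.2025) x4=(0.0606, -1.7172, 0.5821)
step 19: x0=(1.3823, -0.0933, 1.4461) x1=(-2.0172, -0.4705, 1.0395) x2=(1.5136, 0.3320, -0.3734) x3=(0.8680, -0.5705, -1.2182) x4=(0.0607, -1.7125, 0.5822)
step 20: x0=(1.3840, -0.0929, 1.4435) x1=(-2.0312, -0.4705, 1.0399) x2=(1.5019, 0.3317, -0.3805) x3=(0.8820, -0.5784, -1.2339) x4=(0.0608, -1.7077, 0.5823)
step 21: x0=(1.3857, -0.0925, 1.4409) x1=(-2.0452, -0.4706, 1.0404) x2=(1.4901, 0.3313, -0.3876) x3=(0.8961, -0.5863, -1.2495) x4=(0.0609, -1.7029, 0.5824)
step 22: x0=(1.3873, -0.0922, 1.4383) x1=(-2.0592, -0.4706, 1.0409) x2=(1.4783, 0.3308, -0.3948) x3=(0.9103, -0.5941, -1.2650) x4=(0.0610, -1.6981, 0.5824)
step 23: x0=(1.3890, -0.0918, 1.4356) x1=(-2.0732, -0.4707, 1.0414) x2=(1.4664, 0.3302, -0.4021) x3=(0.9245, -0.6018, -1.2805) x4=(0.0611, -1.6932, 0.5825)
step 24: x0=(1.3907, -0.0914, 1.4330) x1=(-2.0872, -0.4707, 1.0419) x2=(1.4544, 0.3294, -0.4095) x3=(0.9387, -0.6094, -1.2959) x4=(0.0612, -1.6884, 0.5825)
step 25: x0=(1.3924, -0.0911, 1.4303) x1=(-2.1012, -0.4708, 1.0424) x2=(1.4424, 0.3286, -0.4170) x3=(0.9530, -0.6170, -1.3112) x4=(0.0613, -1.6835, 0.5826)
step 26: x0=(1.3940, -0.0907, 1.4275) x1=(-2.1152, -0.4709, 1.0429) x2=(1.4303, 0.3276, -0.4245) x3=(0.9673, -0.6245, -1.3265) x4=(0.0614, -1.6787, 0.5826)
step 27: x0=(1.3957, -0.0903, 1.4248) x1=(-2.1292, -0.4709, 1.0433) x2=(1.4181, 0.3265, -0.4321) x3=(0.9817, -0.6320, -1.3417) x4=(0.0616, -1.6738, 0.5827)
step 28: x0=(1.3973, -0.0900, 1.4220) x1=(-2.1432, -0.4710, 1.0438) x2=(1.4059, 0.3253, -0.4398) x3=(0.9960, -0.6394, -1.3568) x4=(0.0617, -1.6689, 0.5827)
step 29: x0=(1.3990, -0.0896, 1.4192) x1=(-2.1572, -0.4710, 1.0443) x2=(1.3937, 0.3240, -0.4476) x3=(1.0104, -0.6467, -1.3718) x4=(0.0618, -1.6639, 0.5828)
step 30: x0=(1.4006, -0.0893, 1.4164) x1=(-2.1712, -0.4711, 1.0448) x2=(1.3814, 0.3225, -0.4555) x3=(1.0249, -0.6539, -1.3868) x4=(0.0620, -1.6590, 0.5828)
step 31: x0=(1.4023, -0.0889, 1.4136) x1=(-2.1852, -0.4712, 1.0453) x2=(1.3691, 0.3210, -0.4635) x3=(1.0393, -0.6611, -1.4017) x4=(0.0622, -1.6541, 0.5829)
step 32: x0=(1.4039, -0.0885, 1.4107) x1=(-2.1991, -0.4712, 1.0457) x2=(1.3567, 0.3193, -0.4715) x3=(1.0538, -0.6682, -1.4166) x4=(0.0623, -1.6491, 0.5829)
step 33: x0=(1.4056, -0.0882, 1.4078) x1=(-2.2131, -0.4713, 1.0462) x2=(1.3443, 0.3175, -0.4796) x3=(1.0683, -0.6753, -1.4314) x4=(0.0625, -1.6441, 0.5830)
step 34: x0=(1.4072, -0.0878, 1.4049) x1=(-2.2271, -0.4714, 1.0467) x2=(1.3319, 0.3156, -0.4879) x3=(1.0828, -0.6822, -1.4461) x4=(0.0627, -1.6391, 0.5830)
step 35: x0=(1.4088, -0.0875, 1.4020) x1=(-2.2411, -0.4714, 1.0472) x2=(1.3194, 0.3136, -0.4962) x3=(1.0973, -0.6892, -1.4607) x4=(0.0629, -1.6341, 0.5830)
step 36: x0=(1.4104, -0.0871, 1.3990) x1=(-2.2550, -0.4715, 1.0477) x2=(1.3069, 0.3115, -0.5045) x3=(1.1119, -0.6960, -1.4753) x4=(0.0631, -1.6291, 0.5831)
step 37: x0=(1.4121, -0.0868, 1.3961) x1=(-2.2690, -0.4716, 1.0481) x2=(1.2944, 0.3093, -0.5130) x3=(1.1264, -0.7028, -1.4898) x4=(0.0633, -1.6241, 0.5831)
step 38: x0=(1.4137, -0.0864, 1.3931) x1=(-2.2830, -0.4716, 1.0486) x2=(1.2819, 0.3070, -0.5215) x3=(1.1410, -0.7095, -1.5043) x4=(0.0635, -1.6190, 0.5832)
step 39: x0=(1.4153, -0.0861, 1.3901) x1=(-2.2969, -0.4717, 1.0491) x2=(1.2693, 0.3045, -0.5302) x3=(1.1555, -0.7161, -1.5187) x4=(0.0637, -1.6140, 0.5832)

(1.4153, -0.0861, 1.3901)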